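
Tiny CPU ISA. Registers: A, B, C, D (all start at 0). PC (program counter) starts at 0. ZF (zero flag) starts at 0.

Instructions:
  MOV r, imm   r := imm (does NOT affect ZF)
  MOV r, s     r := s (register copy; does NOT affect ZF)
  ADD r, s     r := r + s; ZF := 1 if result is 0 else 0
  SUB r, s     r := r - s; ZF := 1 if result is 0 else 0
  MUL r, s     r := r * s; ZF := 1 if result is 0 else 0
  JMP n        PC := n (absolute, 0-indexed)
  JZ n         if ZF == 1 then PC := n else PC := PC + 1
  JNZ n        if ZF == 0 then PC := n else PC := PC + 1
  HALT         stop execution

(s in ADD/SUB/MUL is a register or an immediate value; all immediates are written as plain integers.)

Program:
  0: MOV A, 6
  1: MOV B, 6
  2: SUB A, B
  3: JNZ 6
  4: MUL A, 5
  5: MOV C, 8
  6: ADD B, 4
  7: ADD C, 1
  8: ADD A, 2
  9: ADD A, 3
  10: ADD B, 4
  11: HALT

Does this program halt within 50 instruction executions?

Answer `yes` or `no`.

Step 1: PC=0 exec 'MOV A, 6'. After: A=6 B=0 C=0 D=0 ZF=0 PC=1
Step 2: PC=1 exec 'MOV B, 6'. After: A=6 B=6 C=0 D=0 ZF=0 PC=2
Step 3: PC=2 exec 'SUB A, B'. After: A=0 B=6 C=0 D=0 ZF=1 PC=3
Step 4: PC=3 exec 'JNZ 6'. After: A=0 B=6 C=0 D=0 ZF=1 PC=4
Step 5: PC=4 exec 'MUL A, 5'. After: A=0 B=6 C=0 D=0 ZF=1 PC=5
Step 6: PC=5 exec 'MOV C, 8'. After: A=0 B=6 C=8 D=0 ZF=1 PC=6
Step 7: PC=6 exec 'ADD B, 4'. After: A=0 B=10 C=8 D=0 ZF=0 PC=7
Step 8: PC=7 exec 'ADD C, 1'. After: A=0 B=10 C=9 D=0 ZF=0 PC=8
Step 9: PC=8 exec 'ADD A, 2'. After: A=2 B=10 C=9 D=0 ZF=0 PC=9
Step 10: PC=9 exec 'ADD A, 3'. After: A=5 B=10 C=9 D=0 ZF=0 PC=10
Step 11: PC=10 exec 'ADD B, 4'. After: A=5 B=14 C=9 D=0 ZF=0 PC=11
Step 12: PC=11 exec 'HALT'. After: A=5 B=14 C=9 D=0 ZF=0 PC=11 HALTED

Answer: yes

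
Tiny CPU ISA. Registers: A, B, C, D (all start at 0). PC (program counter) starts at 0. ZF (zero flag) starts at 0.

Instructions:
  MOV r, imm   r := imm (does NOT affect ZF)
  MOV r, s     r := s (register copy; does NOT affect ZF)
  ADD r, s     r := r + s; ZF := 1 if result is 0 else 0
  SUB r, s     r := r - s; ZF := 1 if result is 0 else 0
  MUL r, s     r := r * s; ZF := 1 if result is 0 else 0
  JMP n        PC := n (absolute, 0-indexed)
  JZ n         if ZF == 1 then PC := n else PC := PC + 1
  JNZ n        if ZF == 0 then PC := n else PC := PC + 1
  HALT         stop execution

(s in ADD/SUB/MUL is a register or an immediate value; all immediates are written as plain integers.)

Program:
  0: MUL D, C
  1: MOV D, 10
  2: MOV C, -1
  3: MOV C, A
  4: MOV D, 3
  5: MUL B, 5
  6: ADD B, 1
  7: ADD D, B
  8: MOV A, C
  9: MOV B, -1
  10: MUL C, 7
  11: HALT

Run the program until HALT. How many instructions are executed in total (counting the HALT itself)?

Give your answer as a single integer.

Answer: 12

Derivation:
Step 1: PC=0 exec 'MUL D, C'. After: A=0 B=0 C=0 D=0 ZF=1 PC=1
Step 2: PC=1 exec 'MOV D, 10'. After: A=0 B=0 C=0 D=10 ZF=1 PC=2
Step 3: PC=2 exec 'MOV C, -1'. After: A=0 B=0 C=-1 D=10 ZF=1 PC=3
Step 4: PC=3 exec 'MOV C, A'. After: A=0 B=0 C=0 D=10 ZF=1 PC=4
Step 5: PC=4 exec 'MOV D, 3'. After: A=0 B=0 C=0 D=3 ZF=1 PC=5
Step 6: PC=5 exec 'MUL B, 5'. After: A=0 B=0 C=0 D=3 ZF=1 PC=6
Step 7: PC=6 exec 'ADD B, 1'. After: A=0 B=1 C=0 D=3 ZF=0 PC=7
Step 8: PC=7 exec 'ADD D, B'. After: A=0 B=1 C=0 D=4 ZF=0 PC=8
Step 9: PC=8 exec 'MOV A, C'. After: A=0 B=1 C=0 D=4 ZF=0 PC=9
Step 10: PC=9 exec 'MOV B, -1'. After: A=0 B=-1 C=0 D=4 ZF=0 PC=10
Step 11: PC=10 exec 'MUL C, 7'. After: A=0 B=-1 C=0 D=4 ZF=1 PC=11
Step 12: PC=11 exec 'HALT'. After: A=0 B=-1 C=0 D=4 ZF=1 PC=11 HALTED
Total instructions executed: 12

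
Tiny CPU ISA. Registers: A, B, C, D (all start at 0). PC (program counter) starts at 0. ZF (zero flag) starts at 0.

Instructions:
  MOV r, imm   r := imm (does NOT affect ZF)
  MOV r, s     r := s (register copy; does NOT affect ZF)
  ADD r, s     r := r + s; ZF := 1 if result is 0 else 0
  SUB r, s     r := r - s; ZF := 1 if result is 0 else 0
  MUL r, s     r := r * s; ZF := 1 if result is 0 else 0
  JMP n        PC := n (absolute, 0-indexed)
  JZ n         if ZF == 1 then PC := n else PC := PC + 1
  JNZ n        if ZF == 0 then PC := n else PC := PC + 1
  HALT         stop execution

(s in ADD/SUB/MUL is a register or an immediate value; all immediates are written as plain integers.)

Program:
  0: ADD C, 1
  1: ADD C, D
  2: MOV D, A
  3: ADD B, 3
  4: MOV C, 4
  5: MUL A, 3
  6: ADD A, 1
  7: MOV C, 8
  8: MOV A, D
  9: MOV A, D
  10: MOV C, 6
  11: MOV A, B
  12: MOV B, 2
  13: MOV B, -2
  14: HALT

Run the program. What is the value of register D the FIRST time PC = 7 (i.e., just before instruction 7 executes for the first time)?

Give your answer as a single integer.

Step 1: PC=0 exec 'ADD C, 1'. After: A=0 B=0 C=1 D=0 ZF=0 PC=1
Step 2: PC=1 exec 'ADD C, D'. After: A=0 B=0 C=1 D=0 ZF=0 PC=2
Step 3: PC=2 exec 'MOV D, A'. After: A=0 B=0 C=1 D=0 ZF=0 PC=3
Step 4: PC=3 exec 'ADD B, 3'. After: A=0 B=3 C=1 D=0 ZF=0 PC=4
Step 5: PC=4 exec 'MOV C, 4'. After: A=0 B=3 C=4 D=0 ZF=0 PC=5
Step 6: PC=5 exec 'MUL A, 3'. After: A=0 B=3 C=4 D=0 ZF=1 PC=6
Step 7: PC=6 exec 'ADD A, 1'. After: A=1 B=3 C=4 D=0 ZF=0 PC=7
First time PC=7: D=0

0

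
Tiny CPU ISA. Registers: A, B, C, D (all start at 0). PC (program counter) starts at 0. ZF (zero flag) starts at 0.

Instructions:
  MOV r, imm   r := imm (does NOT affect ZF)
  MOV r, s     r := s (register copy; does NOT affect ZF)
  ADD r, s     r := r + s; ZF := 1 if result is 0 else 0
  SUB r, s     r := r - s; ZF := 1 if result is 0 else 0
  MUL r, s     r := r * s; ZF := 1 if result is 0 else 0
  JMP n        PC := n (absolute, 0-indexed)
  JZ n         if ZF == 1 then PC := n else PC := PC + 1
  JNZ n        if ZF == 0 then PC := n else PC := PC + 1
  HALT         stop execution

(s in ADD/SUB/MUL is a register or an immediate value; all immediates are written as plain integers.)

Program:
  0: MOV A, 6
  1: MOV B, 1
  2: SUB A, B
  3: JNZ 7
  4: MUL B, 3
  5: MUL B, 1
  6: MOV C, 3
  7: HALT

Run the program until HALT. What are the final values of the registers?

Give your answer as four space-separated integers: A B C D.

Answer: 5 1 0 0

Derivation:
Step 1: PC=0 exec 'MOV A, 6'. After: A=6 B=0 C=0 D=0 ZF=0 PC=1
Step 2: PC=1 exec 'MOV B, 1'. After: A=6 B=1 C=0 D=0 ZF=0 PC=2
Step 3: PC=2 exec 'SUB A, B'. After: A=5 B=1 C=0 D=0 ZF=0 PC=3
Step 4: PC=3 exec 'JNZ 7'. After: A=5 B=1 C=0 D=0 ZF=0 PC=7
Step 5: PC=7 exec 'HALT'. After: A=5 B=1 C=0 D=0 ZF=0 PC=7 HALTED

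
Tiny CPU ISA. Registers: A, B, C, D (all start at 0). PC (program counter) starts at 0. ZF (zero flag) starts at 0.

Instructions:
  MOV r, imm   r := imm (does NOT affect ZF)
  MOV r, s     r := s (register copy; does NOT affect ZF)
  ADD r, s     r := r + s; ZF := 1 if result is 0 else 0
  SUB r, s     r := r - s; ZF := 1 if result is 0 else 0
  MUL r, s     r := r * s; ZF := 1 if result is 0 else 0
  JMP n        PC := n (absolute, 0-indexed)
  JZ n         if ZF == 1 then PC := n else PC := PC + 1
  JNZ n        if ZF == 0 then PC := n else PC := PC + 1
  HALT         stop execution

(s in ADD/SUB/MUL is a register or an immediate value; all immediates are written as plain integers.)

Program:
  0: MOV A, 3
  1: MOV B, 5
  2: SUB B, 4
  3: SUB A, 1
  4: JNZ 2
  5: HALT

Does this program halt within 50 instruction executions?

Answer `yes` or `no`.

Step 1: PC=0 exec 'MOV A, 3'. After: A=3 B=0 C=0 D=0 ZF=0 PC=1
Step 2: PC=1 exec 'MOV B, 5'. After: A=3 B=5 C=0 D=0 ZF=0 PC=2
Step 3: PC=2 exec 'SUB B, 4'. After: A=3 B=1 C=0 D=0 ZF=0 PC=3
Step 4: PC=3 exec 'SUB A, 1'. After: A=2 B=1 C=0 D=0 ZF=0 PC=4
Step 5: PC=4 exec 'JNZ 2'. After: A=2 B=1 C=0 D=0 ZF=0 PC=2
Step 6: PC=2 exec 'SUB B, 4'. After: A=2 B=-3 C=0 D=0 ZF=0 PC=3
Step 7: PC=3 exec 'SUB A, 1'. After: A=1 B=-3 C=0 D=0 ZF=0 PC=4
Step 8: PC=4 exec 'JNZ 2'. After: A=1 B=-3 C=0 D=0 ZF=0 PC=2
Step 9: PC=2 exec 'SUB B, 4'. After: A=1 B=-7 C=0 D=0 ZF=0 PC=3
Step 10: PC=3 exec 'SUB A, 1'. After: A=0 B=-7 C=0 D=0 ZF=1 PC=4
Step 11: PC=4 exec 'JNZ 2'. After: A=0 B=-7 C=0 D=0 ZF=1 PC=5
Step 12: PC=5 exec 'HALT'. After: A=0 B=-7 C=0 D=0 ZF=1 PC=5 HALTED

Answer: yes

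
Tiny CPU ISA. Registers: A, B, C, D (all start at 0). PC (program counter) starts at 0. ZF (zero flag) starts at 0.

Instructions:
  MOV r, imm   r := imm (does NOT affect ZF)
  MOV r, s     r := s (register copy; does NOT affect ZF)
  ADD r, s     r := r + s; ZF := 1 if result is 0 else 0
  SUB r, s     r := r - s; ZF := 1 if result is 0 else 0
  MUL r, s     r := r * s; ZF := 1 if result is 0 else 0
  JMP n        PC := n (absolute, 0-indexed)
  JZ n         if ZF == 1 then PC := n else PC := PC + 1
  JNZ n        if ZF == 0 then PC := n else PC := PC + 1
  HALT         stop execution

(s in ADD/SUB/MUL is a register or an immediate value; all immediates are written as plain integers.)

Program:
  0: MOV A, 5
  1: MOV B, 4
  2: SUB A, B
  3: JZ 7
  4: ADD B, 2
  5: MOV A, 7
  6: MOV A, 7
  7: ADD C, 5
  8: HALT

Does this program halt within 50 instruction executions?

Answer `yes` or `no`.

Answer: yes

Derivation:
Step 1: PC=0 exec 'MOV A, 5'. After: A=5 B=0 C=0 D=0 ZF=0 PC=1
Step 2: PC=1 exec 'MOV B, 4'. After: A=5 B=4 C=0 D=0 ZF=0 PC=2
Step 3: PC=2 exec 'SUB A, B'. After: A=1 B=4 C=0 D=0 ZF=0 PC=3
Step 4: PC=3 exec 'JZ 7'. After: A=1 B=4 C=0 D=0 ZF=0 PC=4
Step 5: PC=4 exec 'ADD B, 2'. After: A=1 B=6 C=0 D=0 ZF=0 PC=5
Step 6: PC=5 exec 'MOV A, 7'. After: A=7 B=6 C=0 D=0 ZF=0 PC=6
Step 7: PC=6 exec 'MOV A, 7'. After: A=7 B=6 C=0 D=0 ZF=0 PC=7
Step 8: PC=7 exec 'ADD C, 5'. After: A=7 B=6 C=5 D=0 ZF=0 PC=8
Step 9: PC=8 exec 'HALT'. After: A=7 B=6 C=5 D=0 ZF=0 PC=8 HALTED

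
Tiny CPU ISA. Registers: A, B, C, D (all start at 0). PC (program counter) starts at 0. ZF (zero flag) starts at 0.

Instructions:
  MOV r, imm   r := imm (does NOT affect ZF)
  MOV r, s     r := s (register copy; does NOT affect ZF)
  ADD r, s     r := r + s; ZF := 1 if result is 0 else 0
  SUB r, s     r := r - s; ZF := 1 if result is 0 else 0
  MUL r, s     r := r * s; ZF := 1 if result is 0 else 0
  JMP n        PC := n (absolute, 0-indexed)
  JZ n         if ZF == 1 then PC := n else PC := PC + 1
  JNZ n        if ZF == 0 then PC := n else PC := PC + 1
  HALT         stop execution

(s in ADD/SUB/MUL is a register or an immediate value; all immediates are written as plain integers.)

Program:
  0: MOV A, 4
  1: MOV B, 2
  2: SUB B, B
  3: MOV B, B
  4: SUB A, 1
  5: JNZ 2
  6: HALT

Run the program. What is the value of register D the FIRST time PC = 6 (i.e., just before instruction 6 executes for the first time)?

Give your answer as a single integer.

Step 1: PC=0 exec 'MOV A, 4'. After: A=4 B=0 C=0 D=0 ZF=0 PC=1
Step 2: PC=1 exec 'MOV B, 2'. After: A=4 B=2 C=0 D=0 ZF=0 PC=2
Step 3: PC=2 exec 'SUB B, B'. After: A=4 B=0 C=0 D=0 ZF=1 PC=3
Step 4: PC=3 exec 'MOV B, B'. After: A=4 B=0 C=0 D=0 ZF=1 PC=4
Step 5: PC=4 exec 'SUB A, 1'. After: A=3 B=0 C=0 D=0 ZF=0 PC=5
Step 6: PC=5 exec 'JNZ 2'. After: A=3 B=0 C=0 D=0 ZF=0 PC=2
Step 7: PC=2 exec 'SUB B, B'. After: A=3 B=0 C=0 D=0 ZF=1 PC=3
Step 8: PC=3 exec 'MOV B, B'. After: A=3 B=0 C=0 D=0 ZF=1 PC=4
Step 9: PC=4 exec 'SUB A, 1'. After: A=2 B=0 C=0 D=0 ZF=0 PC=5
Step 10: PC=5 exec 'JNZ 2'. After: A=2 B=0 C=0 D=0 ZF=0 PC=2
Step 11: PC=2 exec 'SUB B, B'. After: A=2 B=0 C=0 D=0 ZF=1 PC=3
Step 12: PC=3 exec 'MOV B, B'. After: A=2 B=0 C=0 D=0 ZF=1 PC=4
Step 13: PC=4 exec 'SUB A, 1'. After: A=1 B=0 C=0 D=0 ZF=0 PC=5
Step 14: PC=5 exec 'JNZ 2'. After: A=1 B=0 C=0 D=0 ZF=0 PC=2
Step 15: PC=2 exec 'SUB B, B'. After: A=1 B=0 C=0 D=0 ZF=1 PC=3
Step 16: PC=3 exec 'MOV B, B'. After: A=1 B=0 C=0 D=0 ZF=1 PC=4
Step 17: PC=4 exec 'SUB A, 1'. After: A=0 B=0 C=0 D=0 ZF=1 PC=5
Step 18: PC=5 exec 'JNZ 2'. After: A=0 B=0 C=0 D=0 ZF=1 PC=6
First time PC=6: D=0

0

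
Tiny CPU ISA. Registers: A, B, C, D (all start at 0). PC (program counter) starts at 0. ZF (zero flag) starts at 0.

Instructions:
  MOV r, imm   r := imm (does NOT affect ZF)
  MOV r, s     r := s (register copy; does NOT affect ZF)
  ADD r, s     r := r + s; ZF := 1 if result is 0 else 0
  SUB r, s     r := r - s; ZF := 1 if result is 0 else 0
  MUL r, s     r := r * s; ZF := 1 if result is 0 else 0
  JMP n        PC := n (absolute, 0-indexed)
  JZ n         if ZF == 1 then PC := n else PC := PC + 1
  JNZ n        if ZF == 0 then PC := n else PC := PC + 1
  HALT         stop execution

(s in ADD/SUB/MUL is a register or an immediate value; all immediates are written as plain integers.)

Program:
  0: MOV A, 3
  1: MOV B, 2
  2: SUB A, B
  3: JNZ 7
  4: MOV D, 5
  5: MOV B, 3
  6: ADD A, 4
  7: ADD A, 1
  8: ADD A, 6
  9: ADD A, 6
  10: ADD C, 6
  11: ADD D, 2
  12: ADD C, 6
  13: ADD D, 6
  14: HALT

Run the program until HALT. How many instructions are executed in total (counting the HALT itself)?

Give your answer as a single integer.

Step 1: PC=0 exec 'MOV A, 3'. After: A=3 B=0 C=0 D=0 ZF=0 PC=1
Step 2: PC=1 exec 'MOV B, 2'. After: A=3 B=2 C=0 D=0 ZF=0 PC=2
Step 3: PC=2 exec 'SUB A, B'. After: A=1 B=2 C=0 D=0 ZF=0 PC=3
Step 4: PC=3 exec 'JNZ 7'. After: A=1 B=2 C=0 D=0 ZF=0 PC=7
Step 5: PC=7 exec 'ADD A, 1'. After: A=2 B=2 C=0 D=0 ZF=0 PC=8
Step 6: PC=8 exec 'ADD A, 6'. After: A=8 B=2 C=0 D=0 ZF=0 PC=9
Step 7: PC=9 exec 'ADD A, 6'. After: A=14 B=2 C=0 D=0 ZF=0 PC=10
Step 8: PC=10 exec 'ADD C, 6'. After: A=14 B=2 C=6 D=0 ZF=0 PC=11
Step 9: PC=11 exec 'ADD D, 2'. After: A=14 B=2 C=6 D=2 ZF=0 PC=12
Step 10: PC=12 exec 'ADD C, 6'. After: A=14 B=2 C=12 D=2 ZF=0 PC=13
Step 11: PC=13 exec 'ADD D, 6'. After: A=14 B=2 C=12 D=8 ZF=0 PC=14
Step 12: PC=14 exec 'HALT'. After: A=14 B=2 C=12 D=8 ZF=0 PC=14 HALTED
Total instructions executed: 12

Answer: 12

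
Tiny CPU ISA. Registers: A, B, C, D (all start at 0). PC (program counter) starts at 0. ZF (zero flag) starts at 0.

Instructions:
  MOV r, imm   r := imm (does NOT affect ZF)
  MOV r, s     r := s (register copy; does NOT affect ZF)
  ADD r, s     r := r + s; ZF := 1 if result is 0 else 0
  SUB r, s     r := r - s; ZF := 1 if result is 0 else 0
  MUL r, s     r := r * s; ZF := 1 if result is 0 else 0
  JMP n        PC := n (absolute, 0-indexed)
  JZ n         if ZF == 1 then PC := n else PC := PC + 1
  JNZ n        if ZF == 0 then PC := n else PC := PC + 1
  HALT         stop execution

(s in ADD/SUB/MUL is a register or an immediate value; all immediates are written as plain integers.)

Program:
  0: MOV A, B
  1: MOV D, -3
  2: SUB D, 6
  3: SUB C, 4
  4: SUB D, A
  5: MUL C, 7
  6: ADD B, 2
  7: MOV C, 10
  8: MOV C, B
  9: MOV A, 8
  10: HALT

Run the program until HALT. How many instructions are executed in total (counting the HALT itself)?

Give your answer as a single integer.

Step 1: PC=0 exec 'MOV A, B'. After: A=0 B=0 C=0 D=0 ZF=0 PC=1
Step 2: PC=1 exec 'MOV D, -3'. After: A=0 B=0 C=0 D=-3 ZF=0 PC=2
Step 3: PC=2 exec 'SUB D, 6'. After: A=0 B=0 C=0 D=-9 ZF=0 PC=3
Step 4: PC=3 exec 'SUB C, 4'. After: A=0 B=0 C=-4 D=-9 ZF=0 PC=4
Step 5: PC=4 exec 'SUB D, A'. After: A=0 B=0 C=-4 D=-9 ZF=0 PC=5
Step 6: PC=5 exec 'MUL C, 7'. After: A=0 B=0 C=-28 D=-9 ZF=0 PC=6
Step 7: PC=6 exec 'ADD B, 2'. After: A=0 B=2 C=-28 D=-9 ZF=0 PC=7
Step 8: PC=7 exec 'MOV C, 10'. After: A=0 B=2 C=10 D=-9 ZF=0 PC=8
Step 9: PC=8 exec 'MOV C, B'. After: A=0 B=2 C=2 D=-9 ZF=0 PC=9
Step 10: PC=9 exec 'MOV A, 8'. After: A=8 B=2 C=2 D=-9 ZF=0 PC=10
Step 11: PC=10 exec 'HALT'. After: A=8 B=2 C=2 D=-9 ZF=0 PC=10 HALTED
Total instructions executed: 11

Answer: 11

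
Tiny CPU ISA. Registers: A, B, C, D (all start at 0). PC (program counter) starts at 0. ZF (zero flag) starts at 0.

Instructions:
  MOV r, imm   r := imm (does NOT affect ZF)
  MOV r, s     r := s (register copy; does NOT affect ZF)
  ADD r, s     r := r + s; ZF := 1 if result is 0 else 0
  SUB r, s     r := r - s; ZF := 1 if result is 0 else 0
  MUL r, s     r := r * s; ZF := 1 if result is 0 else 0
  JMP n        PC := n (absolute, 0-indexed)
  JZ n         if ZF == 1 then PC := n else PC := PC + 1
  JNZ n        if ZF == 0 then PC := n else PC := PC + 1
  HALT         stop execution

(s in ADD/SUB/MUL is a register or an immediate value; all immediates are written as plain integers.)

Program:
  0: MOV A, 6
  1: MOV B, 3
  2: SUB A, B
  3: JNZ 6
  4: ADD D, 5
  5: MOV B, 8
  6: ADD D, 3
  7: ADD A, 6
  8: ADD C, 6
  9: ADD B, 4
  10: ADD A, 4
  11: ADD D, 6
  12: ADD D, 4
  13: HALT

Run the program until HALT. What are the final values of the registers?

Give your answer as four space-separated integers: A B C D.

Step 1: PC=0 exec 'MOV A, 6'. After: A=6 B=0 C=0 D=0 ZF=0 PC=1
Step 2: PC=1 exec 'MOV B, 3'. After: A=6 B=3 C=0 D=0 ZF=0 PC=2
Step 3: PC=2 exec 'SUB A, B'. After: A=3 B=3 C=0 D=0 ZF=0 PC=3
Step 4: PC=3 exec 'JNZ 6'. After: A=3 B=3 C=0 D=0 ZF=0 PC=6
Step 5: PC=6 exec 'ADD D, 3'. After: A=3 B=3 C=0 D=3 ZF=0 PC=7
Step 6: PC=7 exec 'ADD A, 6'. After: A=9 B=3 C=0 D=3 ZF=0 PC=8
Step 7: PC=8 exec 'ADD C, 6'. After: A=9 B=3 C=6 D=3 ZF=0 PC=9
Step 8: PC=9 exec 'ADD B, 4'. After: A=9 B=7 C=6 D=3 ZF=0 PC=10
Step 9: PC=10 exec 'ADD A, 4'. After: A=13 B=7 C=6 D=3 ZF=0 PC=11
Step 10: PC=11 exec 'ADD D, 6'. After: A=13 B=7 C=6 D=9 ZF=0 PC=12
Step 11: PC=12 exec 'ADD D, 4'. After: A=13 B=7 C=6 D=13 ZF=0 PC=13
Step 12: PC=13 exec 'HALT'. After: A=13 B=7 C=6 D=13 ZF=0 PC=13 HALTED

Answer: 13 7 6 13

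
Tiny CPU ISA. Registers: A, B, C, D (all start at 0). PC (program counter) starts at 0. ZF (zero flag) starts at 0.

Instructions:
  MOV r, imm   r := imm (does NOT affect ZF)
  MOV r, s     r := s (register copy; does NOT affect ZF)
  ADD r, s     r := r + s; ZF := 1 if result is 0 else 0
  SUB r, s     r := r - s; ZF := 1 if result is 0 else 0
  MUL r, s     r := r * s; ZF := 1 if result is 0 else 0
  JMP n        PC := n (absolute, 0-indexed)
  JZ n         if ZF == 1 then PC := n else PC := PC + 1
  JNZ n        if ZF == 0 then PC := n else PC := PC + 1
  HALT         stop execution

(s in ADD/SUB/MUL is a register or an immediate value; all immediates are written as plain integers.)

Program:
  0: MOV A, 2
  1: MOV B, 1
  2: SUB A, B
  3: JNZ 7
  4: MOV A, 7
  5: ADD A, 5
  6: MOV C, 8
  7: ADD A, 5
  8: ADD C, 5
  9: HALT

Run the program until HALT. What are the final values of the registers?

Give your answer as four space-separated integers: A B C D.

Answer: 6 1 5 0

Derivation:
Step 1: PC=0 exec 'MOV A, 2'. After: A=2 B=0 C=0 D=0 ZF=0 PC=1
Step 2: PC=1 exec 'MOV B, 1'. After: A=2 B=1 C=0 D=0 ZF=0 PC=2
Step 3: PC=2 exec 'SUB A, B'. After: A=1 B=1 C=0 D=0 ZF=0 PC=3
Step 4: PC=3 exec 'JNZ 7'. After: A=1 B=1 C=0 D=0 ZF=0 PC=7
Step 5: PC=7 exec 'ADD A, 5'. After: A=6 B=1 C=0 D=0 ZF=0 PC=8
Step 6: PC=8 exec 'ADD C, 5'. After: A=6 B=1 C=5 D=0 ZF=0 PC=9
Step 7: PC=9 exec 'HALT'. After: A=6 B=1 C=5 D=0 ZF=0 PC=9 HALTED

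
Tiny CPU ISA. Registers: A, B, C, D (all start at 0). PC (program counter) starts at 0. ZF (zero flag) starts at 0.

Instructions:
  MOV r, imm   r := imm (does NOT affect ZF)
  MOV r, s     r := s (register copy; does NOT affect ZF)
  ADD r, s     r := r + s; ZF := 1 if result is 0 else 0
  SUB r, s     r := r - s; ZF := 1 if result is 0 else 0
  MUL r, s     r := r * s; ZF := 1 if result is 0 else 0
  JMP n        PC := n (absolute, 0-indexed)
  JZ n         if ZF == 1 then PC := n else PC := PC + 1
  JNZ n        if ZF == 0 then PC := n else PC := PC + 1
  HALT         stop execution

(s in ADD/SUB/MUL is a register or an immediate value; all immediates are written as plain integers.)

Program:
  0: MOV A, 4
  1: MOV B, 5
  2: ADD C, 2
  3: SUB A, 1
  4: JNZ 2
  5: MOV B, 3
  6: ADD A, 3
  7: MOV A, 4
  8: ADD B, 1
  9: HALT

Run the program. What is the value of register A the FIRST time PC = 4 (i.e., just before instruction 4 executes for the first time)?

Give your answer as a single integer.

Step 1: PC=0 exec 'MOV A, 4'. After: A=4 B=0 C=0 D=0 ZF=0 PC=1
Step 2: PC=1 exec 'MOV B, 5'. After: A=4 B=5 C=0 D=0 ZF=0 PC=2
Step 3: PC=2 exec 'ADD C, 2'. After: A=4 B=5 C=2 D=0 ZF=0 PC=3
Step 4: PC=3 exec 'SUB A, 1'. After: A=3 B=5 C=2 D=0 ZF=0 PC=4
First time PC=4: A=3

3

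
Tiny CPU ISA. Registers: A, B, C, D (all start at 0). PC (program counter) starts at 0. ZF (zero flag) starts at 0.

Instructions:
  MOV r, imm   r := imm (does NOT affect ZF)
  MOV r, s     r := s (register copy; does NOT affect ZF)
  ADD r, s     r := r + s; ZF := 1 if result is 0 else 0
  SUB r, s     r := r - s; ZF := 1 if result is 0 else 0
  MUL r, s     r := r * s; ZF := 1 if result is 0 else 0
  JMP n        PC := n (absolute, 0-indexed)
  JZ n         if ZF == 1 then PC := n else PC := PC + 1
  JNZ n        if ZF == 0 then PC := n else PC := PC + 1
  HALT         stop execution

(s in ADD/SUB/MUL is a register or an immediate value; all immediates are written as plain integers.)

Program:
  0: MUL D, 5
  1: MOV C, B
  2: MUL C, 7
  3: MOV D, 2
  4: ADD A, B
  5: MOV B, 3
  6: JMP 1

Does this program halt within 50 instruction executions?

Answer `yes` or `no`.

Step 1: PC=0 exec 'MUL D, 5'. After: A=0 B=0 C=0 D=0 ZF=1 PC=1
Step 2: PC=1 exec 'MOV C, B'. After: A=0 B=0 C=0 D=0 ZF=1 PC=2
Step 3: PC=2 exec 'MUL C, 7'. After: A=0 B=0 C=0 D=0 ZF=1 PC=3
Step 4: PC=3 exec 'MOV D, 2'. After: A=0 B=0 C=0 D=2 ZF=1 PC=4
Step 5: PC=4 exec 'ADD A, B'. After: A=0 B=0 C=0 D=2 ZF=1 PC=5
Step 6: PC=5 exec 'MOV B, 3'. After: A=0 B=3 C=0 D=2 ZF=1 PC=6
Step 7: PC=6 exec 'JMP 1'. After: A=0 B=3 C=0 D=2 ZF=1 PC=1
Step 8: PC=1 exec 'MOV C, B'. After: A=0 B=3 C=3 D=2 ZF=1 PC=2
Step 9: PC=2 exec 'MUL C, 7'. After: A=0 B=3 C=21 D=2 ZF=0 PC=3
Step 10: PC=3 exec 'MOV D, 2'. After: A=0 B=3 C=21 D=2 ZF=0 PC=4
Step 11: PC=4 exec 'ADD A, B'. After: A=3 B=3 C=21 D=2 ZF=0 PC=5
Step 12: PC=5 exec 'MOV B, 3'. After: A=3 B=3 C=21 D=2 ZF=0 PC=6
Step 13: PC=6 exec 'JMP 1'. After: A=3 B=3 C=21 D=2 ZF=0 PC=1
Step 14: PC=1 exec 'MOV C, B'. After: A=3 B=3 C=3 D=2 ZF=0 PC=2
Step 15: PC=2 exec 'MUL C, 7'. After: A=3 B=3 C=21 D=2 ZF=0 PC=3
After 50 steps: not halted. PC revisits the same instructions with no path to HALT; will never halt.

Answer: no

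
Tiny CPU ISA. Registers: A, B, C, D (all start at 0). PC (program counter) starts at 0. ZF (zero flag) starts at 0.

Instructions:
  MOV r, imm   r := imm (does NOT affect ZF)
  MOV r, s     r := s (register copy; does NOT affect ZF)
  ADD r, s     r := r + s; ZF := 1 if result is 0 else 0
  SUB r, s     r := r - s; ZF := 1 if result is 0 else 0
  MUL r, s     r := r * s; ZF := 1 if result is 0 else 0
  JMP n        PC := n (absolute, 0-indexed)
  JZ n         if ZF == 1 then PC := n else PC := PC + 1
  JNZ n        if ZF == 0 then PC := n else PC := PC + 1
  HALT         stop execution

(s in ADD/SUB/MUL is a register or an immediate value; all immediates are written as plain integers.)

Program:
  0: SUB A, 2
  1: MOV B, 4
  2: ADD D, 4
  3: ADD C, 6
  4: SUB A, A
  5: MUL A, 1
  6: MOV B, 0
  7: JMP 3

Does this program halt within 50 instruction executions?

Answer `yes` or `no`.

Answer: no

Derivation:
Step 1: PC=0 exec 'SUB A, 2'. After: A=-2 B=0 C=0 D=0 ZF=0 PC=1
Step 2: PC=1 exec 'MOV B, 4'. After: A=-2 B=4 C=0 D=0 ZF=0 PC=2
Step 3: PC=2 exec 'ADD D, 4'. After: A=-2 B=4 C=0 D=4 ZF=0 PC=3
Step 4: PC=3 exec 'ADD C, 6'. After: A=-2 B=4 C=6 D=4 ZF=0 PC=4
Step 5: PC=4 exec 'SUB A, A'. After: A=0 B=4 C=6 D=4 ZF=1 PC=5
Step 6: PC=5 exec 'MUL A, 1'. After: A=0 B=4 C=6 D=4 ZF=1 PC=6
Step 7: PC=6 exec 'MOV B, 0'. After: A=0 B=0 C=6 D=4 ZF=1 PC=7
Step 8: PC=7 exec 'JMP 3'. After: A=0 B=0 C=6 D=4 ZF=1 PC=3
Step 9: PC=3 exec 'ADD C, 6'. After: A=0 B=0 C=12 D=4 ZF=0 PC=4
Step 10: PC=4 exec 'SUB A, A'. After: A=0 B=0 C=12 D=4 ZF=1 PC=5
Step 11: PC=5 exec 'MUL A, 1'. After: A=0 B=0 C=12 D=4 ZF=1 PC=6
Step 12: PC=6 exec 'MOV B, 0'. After: A=0 B=0 C=12 D=4 ZF=1 PC=7
Step 13: PC=7 exec 'JMP 3'. After: A=0 B=0 C=12 D=4 ZF=1 PC=3
Step 14: PC=3 exec 'ADD C, 6'. After: A=0 B=0 C=18 D=4 ZF=0 PC=4
Step 15: PC=4 exec 'SUB A, A'. After: A=0 B=0 C=18 D=4 ZF=1 PC=5
After 50 steps: not halted. PC revisits the same instructions with no path to HALT; will never halt.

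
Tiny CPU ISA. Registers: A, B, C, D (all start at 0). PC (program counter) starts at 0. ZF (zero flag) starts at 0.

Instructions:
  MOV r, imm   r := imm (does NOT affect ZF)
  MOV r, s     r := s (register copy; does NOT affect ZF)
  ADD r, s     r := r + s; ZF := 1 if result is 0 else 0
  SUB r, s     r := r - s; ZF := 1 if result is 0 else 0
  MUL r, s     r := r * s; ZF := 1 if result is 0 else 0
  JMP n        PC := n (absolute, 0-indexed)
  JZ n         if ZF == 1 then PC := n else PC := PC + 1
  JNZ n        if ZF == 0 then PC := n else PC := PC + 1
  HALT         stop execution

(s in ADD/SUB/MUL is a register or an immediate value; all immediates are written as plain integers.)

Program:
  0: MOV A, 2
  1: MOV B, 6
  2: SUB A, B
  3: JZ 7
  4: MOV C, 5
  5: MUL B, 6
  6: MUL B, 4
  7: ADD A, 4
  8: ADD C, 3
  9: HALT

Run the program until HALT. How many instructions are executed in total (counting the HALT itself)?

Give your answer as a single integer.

Step 1: PC=0 exec 'MOV A, 2'. After: A=2 B=0 C=0 D=0 ZF=0 PC=1
Step 2: PC=1 exec 'MOV B, 6'. After: A=2 B=6 C=0 D=0 ZF=0 PC=2
Step 3: PC=2 exec 'SUB A, B'. After: A=-4 B=6 C=0 D=0 ZF=0 PC=3
Step 4: PC=3 exec 'JZ 7'. After: A=-4 B=6 C=0 D=0 ZF=0 PC=4
Step 5: PC=4 exec 'MOV C, 5'. After: A=-4 B=6 C=5 D=0 ZF=0 PC=5
Step 6: PC=5 exec 'MUL B, 6'. After: A=-4 B=36 C=5 D=0 ZF=0 PC=6
Step 7: PC=6 exec 'MUL B, 4'. After: A=-4 B=144 C=5 D=0 ZF=0 PC=7
Step 8: PC=7 exec 'ADD A, 4'. After: A=0 B=144 C=5 D=0 ZF=1 PC=8
Step 9: PC=8 exec 'ADD C, 3'. After: A=0 B=144 C=8 D=0 ZF=0 PC=9
Step 10: PC=9 exec 'HALT'. After: A=0 B=144 C=8 D=0 ZF=0 PC=9 HALTED
Total instructions executed: 10

Answer: 10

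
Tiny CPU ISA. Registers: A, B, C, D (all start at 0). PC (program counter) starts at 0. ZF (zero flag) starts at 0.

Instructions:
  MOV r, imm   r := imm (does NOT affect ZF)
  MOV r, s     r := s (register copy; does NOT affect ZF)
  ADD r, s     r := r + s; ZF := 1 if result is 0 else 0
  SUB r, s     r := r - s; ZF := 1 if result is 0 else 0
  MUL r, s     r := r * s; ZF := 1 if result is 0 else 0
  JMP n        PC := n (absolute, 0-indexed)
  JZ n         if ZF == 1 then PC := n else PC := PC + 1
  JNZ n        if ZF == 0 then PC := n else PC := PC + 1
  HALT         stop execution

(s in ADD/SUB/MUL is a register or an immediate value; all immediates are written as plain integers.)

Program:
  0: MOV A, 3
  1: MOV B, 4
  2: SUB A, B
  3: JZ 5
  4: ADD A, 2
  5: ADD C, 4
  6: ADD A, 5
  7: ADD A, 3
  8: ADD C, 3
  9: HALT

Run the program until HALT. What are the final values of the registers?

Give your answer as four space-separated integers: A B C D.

Step 1: PC=0 exec 'MOV A, 3'. After: A=3 B=0 C=0 D=0 ZF=0 PC=1
Step 2: PC=1 exec 'MOV B, 4'. After: A=3 B=4 C=0 D=0 ZF=0 PC=2
Step 3: PC=2 exec 'SUB A, B'. After: A=-1 B=4 C=0 D=0 ZF=0 PC=3
Step 4: PC=3 exec 'JZ 5'. After: A=-1 B=4 C=0 D=0 ZF=0 PC=4
Step 5: PC=4 exec 'ADD A, 2'. After: A=1 B=4 C=0 D=0 ZF=0 PC=5
Step 6: PC=5 exec 'ADD C, 4'. After: A=1 B=4 C=4 D=0 ZF=0 PC=6
Step 7: PC=6 exec 'ADD A, 5'. After: A=6 B=4 C=4 D=0 ZF=0 PC=7
Step 8: PC=7 exec 'ADD A, 3'. After: A=9 B=4 C=4 D=0 ZF=0 PC=8
Step 9: PC=8 exec 'ADD C, 3'. After: A=9 B=4 C=7 D=0 ZF=0 PC=9
Step 10: PC=9 exec 'HALT'. After: A=9 B=4 C=7 D=0 ZF=0 PC=9 HALTED

Answer: 9 4 7 0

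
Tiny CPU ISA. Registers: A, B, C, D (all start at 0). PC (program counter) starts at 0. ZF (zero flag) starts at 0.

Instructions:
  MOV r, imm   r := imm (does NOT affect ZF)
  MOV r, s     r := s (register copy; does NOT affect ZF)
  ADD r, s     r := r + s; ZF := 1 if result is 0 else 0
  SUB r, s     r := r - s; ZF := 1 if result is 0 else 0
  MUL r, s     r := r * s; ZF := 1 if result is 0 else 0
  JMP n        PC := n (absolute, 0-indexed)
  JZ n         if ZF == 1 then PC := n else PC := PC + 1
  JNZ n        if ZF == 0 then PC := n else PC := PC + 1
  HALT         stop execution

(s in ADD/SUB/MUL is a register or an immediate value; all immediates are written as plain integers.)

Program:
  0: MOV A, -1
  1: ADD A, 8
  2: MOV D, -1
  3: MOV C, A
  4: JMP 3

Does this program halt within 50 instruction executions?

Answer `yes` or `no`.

Step 1: PC=0 exec 'MOV A, -1'. After: A=-1 B=0 C=0 D=0 ZF=0 PC=1
Step 2: PC=1 exec 'ADD A, 8'. After: A=7 B=0 C=0 D=0 ZF=0 PC=2
Step 3: PC=2 exec 'MOV D, -1'. After: A=7 B=0 C=0 D=-1 ZF=0 PC=3
Step 4: PC=3 exec 'MOV C, A'. After: A=7 B=0 C=7 D=-1 ZF=0 PC=4
Step 5: PC=4 exec 'JMP 3'. After: A=7 B=0 C=7 D=-1 ZF=0 PC=3
Step 6: PC=3 exec 'MOV C, A'. After: A=7 B=0 C=7 D=-1 ZF=0 PC=4
State after step 6 equals state after step 4: the program is in a cycle of length 2 and will never halt.

Answer: no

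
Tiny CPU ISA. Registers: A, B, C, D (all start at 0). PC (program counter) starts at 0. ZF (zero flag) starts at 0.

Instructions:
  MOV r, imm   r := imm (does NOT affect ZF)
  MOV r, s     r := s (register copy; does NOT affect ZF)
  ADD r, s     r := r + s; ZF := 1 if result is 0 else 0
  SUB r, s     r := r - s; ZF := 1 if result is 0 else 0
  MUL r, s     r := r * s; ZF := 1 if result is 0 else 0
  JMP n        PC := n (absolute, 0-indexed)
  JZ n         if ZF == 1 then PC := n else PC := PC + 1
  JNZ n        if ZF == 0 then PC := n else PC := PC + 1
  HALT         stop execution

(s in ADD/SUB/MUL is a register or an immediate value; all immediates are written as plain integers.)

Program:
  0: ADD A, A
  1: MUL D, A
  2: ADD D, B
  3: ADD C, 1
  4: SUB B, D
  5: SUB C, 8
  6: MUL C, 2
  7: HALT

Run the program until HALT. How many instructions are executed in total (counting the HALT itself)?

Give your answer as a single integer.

Step 1: PC=0 exec 'ADD A, A'. After: A=0 B=0 C=0 D=0 ZF=1 PC=1
Step 2: PC=1 exec 'MUL D, A'. After: A=0 B=0 C=0 D=0 ZF=1 PC=2
Step 3: PC=2 exec 'ADD D, B'. After: A=0 B=0 C=0 D=0 ZF=1 PC=3
Step 4: PC=3 exec 'ADD C, 1'. After: A=0 B=0 C=1 D=0 ZF=0 PC=4
Step 5: PC=4 exec 'SUB B, D'. After: A=0 B=0 C=1 D=0 ZF=1 PC=5
Step 6: PC=5 exec 'SUB C, 8'. After: A=0 B=0 C=-7 D=0 ZF=0 PC=6
Step 7: PC=6 exec 'MUL C, 2'. After: A=0 B=0 C=-14 D=0 ZF=0 PC=7
Step 8: PC=7 exec 'HALT'. After: A=0 B=0 C=-14 D=0 ZF=0 PC=7 HALTED
Total instructions executed: 8

Answer: 8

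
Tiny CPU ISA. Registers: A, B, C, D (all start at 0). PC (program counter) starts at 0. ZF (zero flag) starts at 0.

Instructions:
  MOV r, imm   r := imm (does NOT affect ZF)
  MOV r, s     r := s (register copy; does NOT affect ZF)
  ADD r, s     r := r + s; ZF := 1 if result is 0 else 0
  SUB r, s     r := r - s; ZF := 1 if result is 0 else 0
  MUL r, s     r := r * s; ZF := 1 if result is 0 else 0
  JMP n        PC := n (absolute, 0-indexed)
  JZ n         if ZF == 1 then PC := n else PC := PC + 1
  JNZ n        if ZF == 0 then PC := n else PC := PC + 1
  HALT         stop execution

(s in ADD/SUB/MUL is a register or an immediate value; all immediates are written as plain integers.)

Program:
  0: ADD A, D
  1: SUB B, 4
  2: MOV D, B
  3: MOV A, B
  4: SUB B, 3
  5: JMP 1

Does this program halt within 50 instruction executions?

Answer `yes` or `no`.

Answer: no

Derivation:
Step 1: PC=0 exec 'ADD A, D'. After: A=0 B=0 C=0 D=0 ZF=1 PC=1
Step 2: PC=1 exec 'SUB B, 4'. After: A=0 B=-4 C=0 D=0 ZF=0 PC=2
Step 3: PC=2 exec 'MOV D, B'. After: A=0 B=-4 C=0 D=-4 ZF=0 PC=3
Step 4: PC=3 exec 'MOV A, B'. After: A=-4 B=-4 C=0 D=-4 ZF=0 PC=4
Step 5: PC=4 exec 'SUB B, 3'. After: A=-4 B=-7 C=0 D=-4 ZF=0 PC=5
Step 6: PC=5 exec 'JMP 1'. After: A=-4 B=-7 C=0 D=-4 ZF=0 PC=1
Step 7: PC=1 exec 'SUB B, 4'. After: A=-4 B=-11 C=0 D=-4 ZF=0 PC=2
Step 8: PC=2 exec 'MOV D, B'. After: A=-4 B=-11 C=0 D=-11 ZF=0 PC=3
Step 9: PC=3 exec 'MOV A, B'. After: A=-11 B=-11 C=0 D=-11 ZF=0 PC=4
Step 10: PC=4 exec 'SUB B, 3'. After: A=-11 B=-14 C=0 D=-11 ZF=0 PC=5
Step 11: PC=5 exec 'JMP 1'. After: A=-11 B=-14 C=0 D=-11 ZF=0 PC=1
Step 12: PC=1 exec 'SUB B, 4'. After: A=-11 B=-18 C=0 D=-11 ZF=0 PC=2
Step 13: PC=2 exec 'MOV D, B'. After: A=-11 B=-18 C=0 D=-18 ZF=0 PC=3
Step 14: PC=3 exec 'MOV A, B'. After: A=-18 B=-18 C=0 D=-18 ZF=0 PC=4
Step 15: PC=4 exec 'SUB B, 3'. After: A=-18 B=-21 C=0 D=-18 ZF=0 PC=5
After 50 steps: not halted. PC revisits the same instructions with no path to HALT; will never halt.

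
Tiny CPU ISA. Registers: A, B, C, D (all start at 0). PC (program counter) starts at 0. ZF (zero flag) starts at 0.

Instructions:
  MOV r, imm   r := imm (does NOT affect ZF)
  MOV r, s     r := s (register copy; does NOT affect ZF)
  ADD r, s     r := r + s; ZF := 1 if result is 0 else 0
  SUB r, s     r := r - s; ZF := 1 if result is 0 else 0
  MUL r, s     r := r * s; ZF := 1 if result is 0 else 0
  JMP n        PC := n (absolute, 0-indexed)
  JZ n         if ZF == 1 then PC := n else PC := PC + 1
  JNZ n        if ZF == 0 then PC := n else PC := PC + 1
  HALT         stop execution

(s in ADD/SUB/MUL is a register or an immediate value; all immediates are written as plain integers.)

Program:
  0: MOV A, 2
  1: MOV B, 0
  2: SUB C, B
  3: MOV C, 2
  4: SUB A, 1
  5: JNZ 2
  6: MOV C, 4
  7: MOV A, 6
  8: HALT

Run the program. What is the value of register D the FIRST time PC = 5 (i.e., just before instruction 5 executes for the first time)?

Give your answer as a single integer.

Step 1: PC=0 exec 'MOV A, 2'. After: A=2 B=0 C=0 D=0 ZF=0 PC=1
Step 2: PC=1 exec 'MOV B, 0'. After: A=2 B=0 C=0 D=0 ZF=0 PC=2
Step 3: PC=2 exec 'SUB C, B'. After: A=2 B=0 C=0 D=0 ZF=1 PC=3
Step 4: PC=3 exec 'MOV C, 2'. After: A=2 B=0 C=2 D=0 ZF=1 PC=4
Step 5: PC=4 exec 'SUB A, 1'. After: A=1 B=0 C=2 D=0 ZF=0 PC=5
First time PC=5: D=0

0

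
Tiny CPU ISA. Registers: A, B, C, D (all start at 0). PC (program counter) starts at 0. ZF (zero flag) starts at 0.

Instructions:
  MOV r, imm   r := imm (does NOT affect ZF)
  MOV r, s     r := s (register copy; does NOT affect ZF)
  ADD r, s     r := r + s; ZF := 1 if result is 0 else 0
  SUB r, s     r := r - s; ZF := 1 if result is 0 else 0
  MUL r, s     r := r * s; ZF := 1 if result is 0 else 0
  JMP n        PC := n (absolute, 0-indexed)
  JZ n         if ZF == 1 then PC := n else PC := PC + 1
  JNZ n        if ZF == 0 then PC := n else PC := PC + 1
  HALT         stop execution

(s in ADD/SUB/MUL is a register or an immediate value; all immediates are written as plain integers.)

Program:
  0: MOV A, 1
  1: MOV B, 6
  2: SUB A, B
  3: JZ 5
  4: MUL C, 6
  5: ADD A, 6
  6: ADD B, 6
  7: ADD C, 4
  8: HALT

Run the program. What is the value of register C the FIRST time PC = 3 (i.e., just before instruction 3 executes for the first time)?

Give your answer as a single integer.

Step 1: PC=0 exec 'MOV A, 1'. After: A=1 B=0 C=0 D=0 ZF=0 PC=1
Step 2: PC=1 exec 'MOV B, 6'. After: A=1 B=6 C=0 D=0 ZF=0 PC=2
Step 3: PC=2 exec 'SUB A, B'. After: A=-5 B=6 C=0 D=0 ZF=0 PC=3
First time PC=3: C=0

0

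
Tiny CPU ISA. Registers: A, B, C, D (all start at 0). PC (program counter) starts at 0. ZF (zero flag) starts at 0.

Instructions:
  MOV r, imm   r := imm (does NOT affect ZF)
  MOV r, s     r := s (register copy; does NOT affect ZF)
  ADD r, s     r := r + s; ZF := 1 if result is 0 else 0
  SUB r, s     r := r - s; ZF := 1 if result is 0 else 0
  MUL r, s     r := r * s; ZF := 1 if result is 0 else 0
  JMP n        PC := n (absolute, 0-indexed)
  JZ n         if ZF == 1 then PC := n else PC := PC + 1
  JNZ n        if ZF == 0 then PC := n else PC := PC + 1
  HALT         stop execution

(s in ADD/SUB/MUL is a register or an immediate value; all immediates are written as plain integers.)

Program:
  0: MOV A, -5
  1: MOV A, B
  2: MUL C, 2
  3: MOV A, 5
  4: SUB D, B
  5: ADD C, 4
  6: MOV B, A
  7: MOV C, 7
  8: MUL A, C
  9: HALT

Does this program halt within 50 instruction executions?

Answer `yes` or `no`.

Answer: yes

Derivation:
Step 1: PC=0 exec 'MOV A, -5'. After: A=-5 B=0 C=0 D=0 ZF=0 PC=1
Step 2: PC=1 exec 'MOV A, B'. After: A=0 B=0 C=0 D=0 ZF=0 PC=2
Step 3: PC=2 exec 'MUL C, 2'. After: A=0 B=0 C=0 D=0 ZF=1 PC=3
Step 4: PC=3 exec 'MOV A, 5'. After: A=5 B=0 C=0 D=0 ZF=1 PC=4
Step 5: PC=4 exec 'SUB D, B'. After: A=5 B=0 C=0 D=0 ZF=1 PC=5
Step 6: PC=5 exec 'ADD C, 4'. After: A=5 B=0 C=4 D=0 ZF=0 PC=6
Step 7: PC=6 exec 'MOV B, A'. After: A=5 B=5 C=4 D=0 ZF=0 PC=7
Step 8: PC=7 exec 'MOV C, 7'. After: A=5 B=5 C=7 D=0 ZF=0 PC=8
Step 9: PC=8 exec 'MUL A, C'. After: A=35 B=5 C=7 D=0 ZF=0 PC=9
Step 10: PC=9 exec 'HALT'. After: A=35 B=5 C=7 D=0 ZF=0 PC=9 HALTED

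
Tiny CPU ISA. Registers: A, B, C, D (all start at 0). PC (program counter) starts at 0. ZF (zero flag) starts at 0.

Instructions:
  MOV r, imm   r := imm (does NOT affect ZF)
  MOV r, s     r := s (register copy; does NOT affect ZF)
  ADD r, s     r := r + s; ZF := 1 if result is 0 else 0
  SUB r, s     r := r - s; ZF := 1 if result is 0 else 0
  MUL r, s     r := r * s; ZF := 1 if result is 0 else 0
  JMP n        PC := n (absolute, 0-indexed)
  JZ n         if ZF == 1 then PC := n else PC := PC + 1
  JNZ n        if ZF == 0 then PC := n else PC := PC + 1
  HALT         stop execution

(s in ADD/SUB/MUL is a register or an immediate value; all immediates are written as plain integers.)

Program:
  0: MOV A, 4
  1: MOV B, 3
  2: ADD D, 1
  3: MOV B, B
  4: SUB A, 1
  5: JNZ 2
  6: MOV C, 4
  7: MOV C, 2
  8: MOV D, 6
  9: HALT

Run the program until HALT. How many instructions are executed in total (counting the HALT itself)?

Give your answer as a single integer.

Step 1: PC=0 exec 'MOV A, 4'. After: A=4 B=0 C=0 D=0 ZF=0 PC=1
Step 2: PC=1 exec 'MOV B, 3'. After: A=4 B=3 C=0 D=0 ZF=0 PC=2
Step 3: PC=2 exec 'ADD D, 1'. After: A=4 B=3 C=0 D=1 ZF=0 PC=3
Step 4: PC=3 exec 'MOV B, B'. After: A=4 B=3 C=0 D=1 ZF=0 PC=4
Step 5: PC=4 exec 'SUB A, 1'. After: A=3 B=3 C=0 D=1 ZF=0 PC=5
Step 6: PC=5 exec 'JNZ 2'. After: A=3 B=3 C=0 D=1 ZF=0 PC=2
Step 7: PC=2 exec 'ADD D, 1'. After: A=3 B=3 C=0 D=2 ZF=0 PC=3
Step 8: PC=3 exec 'MOV B, B'. After: A=3 B=3 C=0 D=2 ZF=0 PC=4
Step 9: PC=4 exec 'SUB A, 1'. After: A=2 B=3 C=0 D=2 ZF=0 PC=5
Step 10: PC=5 exec 'JNZ 2'. After: A=2 B=3 C=0 D=2 ZF=0 PC=2
Step 11: PC=2 exec 'ADD D, 1'. After: A=2 B=3 C=0 D=3 ZF=0 PC=3
Step 12: PC=3 exec 'MOV B, B'. After: A=2 B=3 C=0 D=3 ZF=0 PC=4
Step 13: PC=4 exec 'SUB A, 1'. After: A=1 B=3 C=0 D=3 ZF=0 PC=5
Step 14: PC=5 exec 'JNZ 2'. After: A=1 B=3 C=0 D=3 ZF=0 PC=2
Step 15: PC=2 exec 'ADD D, 1'. After: A=1 B=3 C=0 D=4 ZF=0 PC=3
Step 16: PC=3 exec 'MOV B, B'. After: A=1 B=3 C=0 D=4 ZF=0 PC=4
Step 17: PC=4 exec 'SUB A, 1'. After: A=0 B=3 C=0 D=4 ZF=1 PC=5
Step 18: PC=5 exec 'JNZ 2'. After: A=0 B=3 C=0 D=4 ZF=1 PC=6
Step 19: PC=6 exec 'MOV C, 4'. After: A=0 B=3 C=4 D=4 ZF=1 PC=7
Step 20: PC=7 exec 'MOV C, 2'. After: A=0 B=3 C=2 D=4 ZF=1 PC=8
Step 21: PC=8 exec 'MOV D, 6'. After: A=0 B=3 C=2 D=6 ZF=1 PC=9
Step 22: PC=9 exec 'HALT'. After: A=0 B=3 C=2 D=6 ZF=1 PC=9 HALTED
Total instructions executed: 22

Answer: 22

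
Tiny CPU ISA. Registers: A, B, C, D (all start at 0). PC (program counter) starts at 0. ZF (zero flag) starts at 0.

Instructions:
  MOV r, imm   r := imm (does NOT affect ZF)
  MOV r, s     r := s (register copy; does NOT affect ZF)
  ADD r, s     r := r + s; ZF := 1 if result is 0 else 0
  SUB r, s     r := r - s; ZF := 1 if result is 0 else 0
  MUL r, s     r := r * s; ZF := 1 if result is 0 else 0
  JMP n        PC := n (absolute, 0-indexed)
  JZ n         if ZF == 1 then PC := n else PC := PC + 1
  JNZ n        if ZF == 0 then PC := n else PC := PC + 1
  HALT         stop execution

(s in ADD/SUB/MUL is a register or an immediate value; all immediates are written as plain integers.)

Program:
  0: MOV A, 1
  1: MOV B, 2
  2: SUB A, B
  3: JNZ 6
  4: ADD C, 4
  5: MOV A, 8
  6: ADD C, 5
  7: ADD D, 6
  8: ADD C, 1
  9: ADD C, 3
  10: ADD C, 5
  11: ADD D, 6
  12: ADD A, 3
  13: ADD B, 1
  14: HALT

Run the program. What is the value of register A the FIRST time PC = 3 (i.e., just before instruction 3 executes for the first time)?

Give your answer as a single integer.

Step 1: PC=0 exec 'MOV A, 1'. After: A=1 B=0 C=0 D=0 ZF=0 PC=1
Step 2: PC=1 exec 'MOV B, 2'. After: A=1 B=2 C=0 D=0 ZF=0 PC=2
Step 3: PC=2 exec 'SUB A, B'. After: A=-1 B=2 C=0 D=0 ZF=0 PC=3
First time PC=3: A=-1

-1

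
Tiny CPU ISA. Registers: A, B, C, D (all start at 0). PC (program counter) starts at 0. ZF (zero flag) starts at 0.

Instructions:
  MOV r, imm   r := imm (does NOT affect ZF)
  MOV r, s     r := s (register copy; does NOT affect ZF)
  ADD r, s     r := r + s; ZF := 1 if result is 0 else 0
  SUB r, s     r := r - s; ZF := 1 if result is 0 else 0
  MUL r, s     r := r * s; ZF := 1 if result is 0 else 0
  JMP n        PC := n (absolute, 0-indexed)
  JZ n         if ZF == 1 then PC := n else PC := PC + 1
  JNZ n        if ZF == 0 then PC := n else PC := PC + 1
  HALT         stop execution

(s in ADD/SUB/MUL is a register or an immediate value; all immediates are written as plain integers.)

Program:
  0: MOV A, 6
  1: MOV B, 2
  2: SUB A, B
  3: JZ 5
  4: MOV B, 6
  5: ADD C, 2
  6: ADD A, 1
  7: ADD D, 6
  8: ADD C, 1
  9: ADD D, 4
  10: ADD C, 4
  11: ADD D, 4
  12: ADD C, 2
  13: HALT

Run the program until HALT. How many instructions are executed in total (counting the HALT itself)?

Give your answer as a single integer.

Step 1: PC=0 exec 'MOV A, 6'. After: A=6 B=0 C=0 D=0 ZF=0 PC=1
Step 2: PC=1 exec 'MOV B, 2'. After: A=6 B=2 C=0 D=0 ZF=0 PC=2
Step 3: PC=2 exec 'SUB A, B'. After: A=4 B=2 C=0 D=0 ZF=0 PC=3
Step 4: PC=3 exec 'JZ 5'. After: A=4 B=2 C=0 D=0 ZF=0 PC=4
Step 5: PC=4 exec 'MOV B, 6'. After: A=4 B=6 C=0 D=0 ZF=0 PC=5
Step 6: PC=5 exec 'ADD C, 2'. After: A=4 B=6 C=2 D=0 ZF=0 PC=6
Step 7: PC=6 exec 'ADD A, 1'. After: A=5 B=6 C=2 D=0 ZF=0 PC=7
Step 8: PC=7 exec 'ADD D, 6'. After: A=5 B=6 C=2 D=6 ZF=0 PC=8
Step 9: PC=8 exec 'ADD C, 1'. After: A=5 B=6 C=3 D=6 ZF=0 PC=9
Step 10: PC=9 exec 'ADD D, 4'. After: A=5 B=6 C=3 D=10 ZF=0 PC=10
Step 11: PC=10 exec 'ADD C, 4'. After: A=5 B=6 C=7 D=10 ZF=0 PC=11
Step 12: PC=11 exec 'ADD D, 4'. After: A=5 B=6 C=7 D=14 ZF=0 PC=12
Step 13: PC=12 exec 'ADD C, 2'. After: A=5 B=6 C=9 D=14 ZF=0 PC=13
Step 14: PC=13 exec 'HALT'. After: A=5 B=6 C=9 D=14 ZF=0 PC=13 HALTED
Total instructions executed: 14

Answer: 14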